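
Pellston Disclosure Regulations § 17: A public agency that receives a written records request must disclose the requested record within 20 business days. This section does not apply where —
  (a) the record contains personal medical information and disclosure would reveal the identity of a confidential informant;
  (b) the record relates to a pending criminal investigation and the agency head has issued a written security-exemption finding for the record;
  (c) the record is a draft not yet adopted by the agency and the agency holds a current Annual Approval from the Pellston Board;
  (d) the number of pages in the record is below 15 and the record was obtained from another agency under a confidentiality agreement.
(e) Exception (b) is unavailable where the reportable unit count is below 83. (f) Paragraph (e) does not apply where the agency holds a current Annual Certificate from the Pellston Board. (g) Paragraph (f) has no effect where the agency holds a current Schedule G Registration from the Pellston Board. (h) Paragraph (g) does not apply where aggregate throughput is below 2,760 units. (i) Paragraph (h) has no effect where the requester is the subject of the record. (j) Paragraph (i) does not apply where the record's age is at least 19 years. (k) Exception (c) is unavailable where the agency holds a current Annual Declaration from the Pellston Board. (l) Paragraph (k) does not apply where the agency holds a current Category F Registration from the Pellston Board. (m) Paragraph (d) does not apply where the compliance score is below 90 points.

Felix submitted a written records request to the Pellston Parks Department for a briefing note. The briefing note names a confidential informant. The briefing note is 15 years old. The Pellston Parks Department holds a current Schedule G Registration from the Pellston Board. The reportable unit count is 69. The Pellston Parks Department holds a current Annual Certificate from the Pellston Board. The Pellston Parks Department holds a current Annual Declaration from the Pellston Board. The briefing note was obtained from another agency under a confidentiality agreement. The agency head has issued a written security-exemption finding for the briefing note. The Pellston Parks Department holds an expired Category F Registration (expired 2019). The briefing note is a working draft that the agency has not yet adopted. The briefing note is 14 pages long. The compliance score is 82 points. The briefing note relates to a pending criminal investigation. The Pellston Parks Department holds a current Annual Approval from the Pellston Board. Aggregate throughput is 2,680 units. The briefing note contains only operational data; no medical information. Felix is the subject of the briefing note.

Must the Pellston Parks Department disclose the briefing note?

Yes — the Pellston Parks Department must disclose the briefing note.

Exception (a) does not apply: the briefing note contains only operational data.
Exception (b): the briefing note relates to a pending investigation; a written security-exemption finding has been issued — every condition holds. However, paragraphs (e)–(j) must be considered: (e) operates against (b): the reportable unit count is 69, below the 83 limit. (f) operates (a current Annual Certificate is held), but yields to (g): (g) operates against (f): a current Schedule G Registration is held. (h) is triggered (aggregate throughput is 2,680 units, below the 2,760 units limit), but yields to (i): (i) operates against (h): Felix is the subject of the briefing note. (j), which would lift (i), is not engaged — the record's age is 15 years, short of 19 years. So (b) is unavailable.
Exception (c): the briefing note is an unadopted draft; a current Annual Approval is held — every condition holds. Turning to paragraphs (k)–(l): (k) is triggered — a current Annual Declaration is held. (l), which would lift (k), does not operate here — no current Category F Registration is held. Exception (c) does not apply.
Exception (d): the number of pages in the record is 14, below the 15 limit; the briefing note was obtained under a confidentiality agreement — every condition holds. Turning to paragraph (m): (m) applies — the compliance score is 82 points, below the 90 points limit. Exception (d) does not apply.
No exception is made out. the Pellston Parks Department falls within the general rule.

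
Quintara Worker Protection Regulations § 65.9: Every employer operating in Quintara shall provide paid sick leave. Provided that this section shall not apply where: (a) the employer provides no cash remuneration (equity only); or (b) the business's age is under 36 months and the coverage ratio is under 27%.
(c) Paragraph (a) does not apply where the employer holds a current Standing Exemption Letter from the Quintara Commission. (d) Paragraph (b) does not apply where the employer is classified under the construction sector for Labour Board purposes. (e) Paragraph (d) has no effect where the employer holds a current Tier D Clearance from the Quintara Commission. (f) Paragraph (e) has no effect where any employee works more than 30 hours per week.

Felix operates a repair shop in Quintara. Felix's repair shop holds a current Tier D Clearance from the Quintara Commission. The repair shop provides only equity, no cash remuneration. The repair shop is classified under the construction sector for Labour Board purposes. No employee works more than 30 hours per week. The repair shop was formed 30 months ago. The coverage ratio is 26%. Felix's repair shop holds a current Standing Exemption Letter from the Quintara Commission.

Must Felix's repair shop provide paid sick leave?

Exception (a)'s conditions are all satisfied: remuneration is equity-only. But applying paragraph (c): (c) is engaged — a current Standing Exemption Letter is held. Exception (a) does not apply.
Exception (b): the business's age is 30 months, under the 36 months limit; the coverage ratio is 26%, under the 27% limit — every condition holds. Under paragraphs (d)–(f): (d) applies (the repair shop is classified under the construction sector), but is displaced by (e): (e) operates against (d): a current Tier D Clearance is held. (f) does not operate here (no employee exceeds 30 hours/week), so (e) stands. So (b) applies.

No — exception (b) applies; Felix's repair shop is not required to provide paid sick leave.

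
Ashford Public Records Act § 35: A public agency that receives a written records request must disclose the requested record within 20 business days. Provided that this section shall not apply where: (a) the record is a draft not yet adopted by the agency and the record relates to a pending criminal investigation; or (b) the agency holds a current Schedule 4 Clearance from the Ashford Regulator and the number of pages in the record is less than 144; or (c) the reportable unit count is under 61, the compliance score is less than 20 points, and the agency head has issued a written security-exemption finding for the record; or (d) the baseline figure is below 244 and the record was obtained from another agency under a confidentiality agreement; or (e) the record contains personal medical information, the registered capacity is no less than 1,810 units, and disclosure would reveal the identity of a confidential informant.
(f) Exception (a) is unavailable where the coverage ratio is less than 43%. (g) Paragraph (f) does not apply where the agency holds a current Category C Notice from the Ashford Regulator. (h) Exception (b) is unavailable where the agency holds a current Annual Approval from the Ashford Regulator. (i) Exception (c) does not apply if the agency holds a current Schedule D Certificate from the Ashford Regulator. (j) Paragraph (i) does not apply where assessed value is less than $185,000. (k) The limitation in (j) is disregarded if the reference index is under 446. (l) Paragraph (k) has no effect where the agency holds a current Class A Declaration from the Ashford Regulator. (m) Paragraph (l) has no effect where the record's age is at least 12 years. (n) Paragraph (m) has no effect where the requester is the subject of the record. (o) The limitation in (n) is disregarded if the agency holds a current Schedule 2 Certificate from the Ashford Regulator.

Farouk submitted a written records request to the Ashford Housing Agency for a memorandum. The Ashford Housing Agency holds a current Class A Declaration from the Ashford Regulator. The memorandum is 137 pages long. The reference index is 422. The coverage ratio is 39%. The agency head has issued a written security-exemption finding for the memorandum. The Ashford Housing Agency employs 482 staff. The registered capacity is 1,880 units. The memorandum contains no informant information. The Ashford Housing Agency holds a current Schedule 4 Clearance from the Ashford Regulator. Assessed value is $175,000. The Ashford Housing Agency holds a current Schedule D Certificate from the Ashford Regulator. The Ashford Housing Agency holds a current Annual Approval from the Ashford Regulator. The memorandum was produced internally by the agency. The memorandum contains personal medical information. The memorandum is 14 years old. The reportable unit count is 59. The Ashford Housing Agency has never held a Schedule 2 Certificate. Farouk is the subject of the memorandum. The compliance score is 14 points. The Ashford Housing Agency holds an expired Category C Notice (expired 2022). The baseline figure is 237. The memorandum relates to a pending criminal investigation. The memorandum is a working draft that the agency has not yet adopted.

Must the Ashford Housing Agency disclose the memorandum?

No — exception (c) applies; the Ashford Housing Agency is not required to disclose the memorandum.

Exception (a) is satisfied on its face — the memorandum is an unadopted draft; the memorandum relates to a pending investigation. But: (f) operates against (a): the coverage ratio is 39%, less than the 43% limit. (g) is not engaged (the Category C Notice is not current), so (f) stands. So (a) is unavailable.
Exception (b) is satisfied on its face — a current Schedule 4 Clearance is held; the number of pages in the record is 137, less than the 144 limit. But applying paragraph (h): (h) operates against (b): a current Annual Approval is held. (b) is therefore removed.
All of (c)'s requirements are met (the reportable unit count is 59, under the 61 limit; the compliance score is 14 points, less than the 20 points limit; a written security-exemption finding has been issued). As to paragraphs (i)–(o): (i) applies (a current Schedule D Certificate is held), but is displaced by (j): (j) operates against (i): assessed value is $175,000, less than the $185,000 limit. (k) applies (the reference index is 422, under the 446 limit), but yields to (l): (l) applies — a current Class A Declaration is held. (m) would limit (l) — the record's age is 14 years, meeting the 12 years threshold — but (n) sets (m) aside: (n) operates against (m): Farouk is the subject of the memorandum. (o) does not operate here (there is no Schedule 2 Certificate in force), so (n) stands. So (c) applies.
Exception (d) requires that the record was obtained from another agency under a confidentiality agreement; but the memorandum was produced internally, so (d) is unavailable.
Exception (e) fails — the memorandum contains no informant information.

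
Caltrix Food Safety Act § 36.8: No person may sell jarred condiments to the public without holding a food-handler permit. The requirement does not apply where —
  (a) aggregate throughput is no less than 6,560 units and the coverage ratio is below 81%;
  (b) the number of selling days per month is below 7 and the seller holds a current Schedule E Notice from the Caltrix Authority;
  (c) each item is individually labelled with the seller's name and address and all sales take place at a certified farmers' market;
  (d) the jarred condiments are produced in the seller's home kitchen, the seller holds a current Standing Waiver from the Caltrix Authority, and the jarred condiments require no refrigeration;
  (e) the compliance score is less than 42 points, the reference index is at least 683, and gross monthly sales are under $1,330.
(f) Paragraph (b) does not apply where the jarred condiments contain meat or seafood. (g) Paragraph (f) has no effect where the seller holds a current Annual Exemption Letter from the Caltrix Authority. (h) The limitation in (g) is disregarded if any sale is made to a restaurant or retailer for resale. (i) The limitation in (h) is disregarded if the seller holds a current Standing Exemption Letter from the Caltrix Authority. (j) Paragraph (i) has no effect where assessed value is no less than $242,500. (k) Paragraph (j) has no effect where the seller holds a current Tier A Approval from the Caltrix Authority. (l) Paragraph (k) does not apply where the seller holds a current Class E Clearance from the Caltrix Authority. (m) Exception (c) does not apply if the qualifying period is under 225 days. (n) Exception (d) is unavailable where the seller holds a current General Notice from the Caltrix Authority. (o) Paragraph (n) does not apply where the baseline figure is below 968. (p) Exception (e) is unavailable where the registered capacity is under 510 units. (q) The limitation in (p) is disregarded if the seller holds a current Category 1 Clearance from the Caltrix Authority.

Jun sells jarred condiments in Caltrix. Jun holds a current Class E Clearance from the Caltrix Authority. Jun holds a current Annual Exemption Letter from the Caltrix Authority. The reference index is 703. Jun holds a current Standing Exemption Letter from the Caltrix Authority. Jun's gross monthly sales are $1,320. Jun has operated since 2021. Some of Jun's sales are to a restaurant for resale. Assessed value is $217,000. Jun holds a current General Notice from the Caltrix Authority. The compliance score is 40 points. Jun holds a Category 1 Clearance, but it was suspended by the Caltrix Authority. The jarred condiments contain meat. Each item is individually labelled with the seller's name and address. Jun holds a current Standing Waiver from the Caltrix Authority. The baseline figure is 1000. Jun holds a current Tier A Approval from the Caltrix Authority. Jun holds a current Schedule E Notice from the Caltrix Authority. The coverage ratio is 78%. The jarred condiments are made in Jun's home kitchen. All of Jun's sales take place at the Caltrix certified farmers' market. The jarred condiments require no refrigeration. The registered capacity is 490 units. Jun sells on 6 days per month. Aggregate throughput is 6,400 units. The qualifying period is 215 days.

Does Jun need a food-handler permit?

Exception (a) requires that aggregate throughput is no less than 6,560 units; but aggregate throughput is 6,400 units, short of 6,560 units, so (a) is unavailable.
Exception (b) is satisfied on its face — the number of selling days per month is 6, below the 7 limit; a current Schedule E Notice is held. Applying paragraphs (f)–(l): (f) would limit (b) — the jarred condiments contain meat — but (g) sets (f) aside: (g) applies — a current Annual Exemption Letter is held. (h) would limit (g) — some sales are to a restaurant for resale — but (i) sets (h) aside: (i) operates against (h): a current Standing Exemption Letter is held. (j), which would lift (i), is not triggered — assessed value is $217,000, short of $242,500. Exception (b) stands.
Exception (c)'s conditions are all satisfied: items are individually labelled; all sales are at a certified farmers' market. However, paragraph (m) must be considered: (m) operates against (c): the qualifying period is 215 days, under the 225 days limit. So (c) is unavailable.
Exception (d)'s conditions are all satisfied: the jarred condiments are home-kitchen produced; a current Standing Waiver is held; the jarred condiments are shelf-stable. However, paragraphs (n)–(o) must be considered: (n) operates against (d): a current General Notice is held. (o) is not triggered (the baseline figure is 1,000, not below 968), so (n) stands. So (d) is unavailable.
All of (e)'s requirements are met (the compliance score is 40 points, less than the 42 points limit; the reference index is 703, meeting the 683 threshold; gross monthly sales are $1,320, under the $1,330 limit). But: (p) is engaged — the registered capacity is 490 units, under the 510 units limit. (q), which would lift (p), is not engaged — there is no Category 1 Clearance in force. Exception (e) does not apply.

No — exception (b) applies; Jun is not required to hold a food-handler permit.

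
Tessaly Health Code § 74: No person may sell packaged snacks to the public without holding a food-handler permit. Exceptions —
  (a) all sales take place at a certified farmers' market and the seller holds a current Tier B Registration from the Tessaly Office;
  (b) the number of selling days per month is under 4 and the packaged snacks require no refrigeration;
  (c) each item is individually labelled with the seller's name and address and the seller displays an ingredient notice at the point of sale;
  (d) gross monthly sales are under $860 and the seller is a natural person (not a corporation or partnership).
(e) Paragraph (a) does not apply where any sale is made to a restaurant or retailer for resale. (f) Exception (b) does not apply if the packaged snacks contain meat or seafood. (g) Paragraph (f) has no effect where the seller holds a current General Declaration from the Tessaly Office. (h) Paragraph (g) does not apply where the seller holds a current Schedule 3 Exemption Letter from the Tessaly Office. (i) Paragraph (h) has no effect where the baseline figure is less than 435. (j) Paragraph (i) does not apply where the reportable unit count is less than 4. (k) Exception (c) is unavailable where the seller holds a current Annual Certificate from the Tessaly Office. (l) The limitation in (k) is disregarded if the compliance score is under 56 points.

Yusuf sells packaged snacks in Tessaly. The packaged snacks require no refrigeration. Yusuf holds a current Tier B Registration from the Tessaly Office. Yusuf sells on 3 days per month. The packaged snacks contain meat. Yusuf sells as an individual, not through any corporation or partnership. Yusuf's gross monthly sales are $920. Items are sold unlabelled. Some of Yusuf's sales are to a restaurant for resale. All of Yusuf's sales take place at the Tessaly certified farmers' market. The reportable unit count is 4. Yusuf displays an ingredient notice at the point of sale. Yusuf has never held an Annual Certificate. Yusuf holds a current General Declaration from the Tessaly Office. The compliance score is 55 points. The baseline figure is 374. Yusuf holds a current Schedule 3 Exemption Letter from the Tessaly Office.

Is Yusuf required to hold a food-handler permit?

All of (a)'s requirements are met (all sales are at a certified farmers' market; a current Tier B Registration is held). But: (e) operates against (a): some sales are to a restaurant for resale. So (a) is unavailable.
Exception (b) is satisfied on its face — the number of selling days per month is 3, under the 4 limit; the packaged snacks are shelf-stable. Under paragraphs (f)–(j): (f) would limit (b) — the packaged snacks contain meat — but (g) sets (f) aside: (g) operates against (f): a current General Declaration is held. (h) would limit (g) — a current Schedule 3 Exemption Letter is held — but (i) sets (h) aside: (i) operates against (h): the baseline figure is 374, less than the 435 limit. (j), which would lift (i), is not engaged — the reportable unit count is 4, not less than 4. (b) remains available.
Exception (c) does not apply: items are sold unlabelled.
Exception (d) requires that gross monthly sales are under $860; but gross monthly sales are $920, not under $860, so (d) is unavailable.

No — exception (b) applies; Yusuf is not required to hold a food-handler permit.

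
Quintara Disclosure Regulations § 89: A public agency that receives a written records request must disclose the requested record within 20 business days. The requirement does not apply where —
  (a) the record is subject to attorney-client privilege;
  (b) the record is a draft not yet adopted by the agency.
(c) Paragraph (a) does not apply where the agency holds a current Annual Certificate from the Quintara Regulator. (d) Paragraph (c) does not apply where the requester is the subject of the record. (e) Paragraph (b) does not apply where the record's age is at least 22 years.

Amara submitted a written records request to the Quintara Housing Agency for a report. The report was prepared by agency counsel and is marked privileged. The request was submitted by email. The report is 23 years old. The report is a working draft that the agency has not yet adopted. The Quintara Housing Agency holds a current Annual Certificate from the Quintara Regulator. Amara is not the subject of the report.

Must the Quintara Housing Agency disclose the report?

All of (a)'s requirements are met (the report is privileged). But applying paragraphs (c)–(d): (c) operates — a current Annual Certificate is held. (d), which would lift (c), is inapplicable — Amara is not the subject of the report. Exception (a) does not apply.
Exception (b): the report is an unadopted draft — every condition holds. Turning to paragraph (e): (e) applies — the record's age is 23 years, meeting the 22 years threshold. Exception (b) does not apply.
Every exception is unavailable, so the rule governs.

Yes — the Quintara Housing Agency must disclose the report.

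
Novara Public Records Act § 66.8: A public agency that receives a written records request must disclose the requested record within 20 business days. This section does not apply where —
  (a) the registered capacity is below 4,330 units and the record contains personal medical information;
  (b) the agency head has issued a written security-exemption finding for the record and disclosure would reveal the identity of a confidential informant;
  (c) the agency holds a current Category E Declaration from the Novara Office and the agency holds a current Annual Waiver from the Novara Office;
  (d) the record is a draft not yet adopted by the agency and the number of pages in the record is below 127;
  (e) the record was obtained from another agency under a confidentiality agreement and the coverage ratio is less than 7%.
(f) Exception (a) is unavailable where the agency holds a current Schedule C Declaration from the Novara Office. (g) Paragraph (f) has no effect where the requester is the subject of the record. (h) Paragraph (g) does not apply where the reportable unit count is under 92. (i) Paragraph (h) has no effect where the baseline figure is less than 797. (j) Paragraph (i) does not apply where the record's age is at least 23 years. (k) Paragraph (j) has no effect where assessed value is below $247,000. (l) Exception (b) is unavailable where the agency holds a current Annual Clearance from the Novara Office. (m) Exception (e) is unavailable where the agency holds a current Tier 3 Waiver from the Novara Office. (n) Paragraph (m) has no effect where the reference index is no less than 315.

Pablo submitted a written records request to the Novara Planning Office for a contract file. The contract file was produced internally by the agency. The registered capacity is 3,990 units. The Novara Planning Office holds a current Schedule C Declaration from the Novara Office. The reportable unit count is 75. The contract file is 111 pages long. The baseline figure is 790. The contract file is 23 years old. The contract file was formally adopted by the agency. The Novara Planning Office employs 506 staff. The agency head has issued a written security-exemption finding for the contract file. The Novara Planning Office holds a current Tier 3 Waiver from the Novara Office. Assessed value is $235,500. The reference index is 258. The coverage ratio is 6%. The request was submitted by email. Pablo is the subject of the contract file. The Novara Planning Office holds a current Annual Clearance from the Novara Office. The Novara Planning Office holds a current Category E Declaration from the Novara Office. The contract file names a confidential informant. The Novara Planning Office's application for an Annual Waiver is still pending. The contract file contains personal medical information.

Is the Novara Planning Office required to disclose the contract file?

Exception (a)'s conditions are all satisfied: the registered capacity is 3,990 units, below the 4,330 units limit; the contract file contains personal medical information. As to paragraphs (f)–(k): (f) would limit (a) — a current Schedule C Declaration is held — but (g) sets (f) aside: (g) operates against (f): Pablo is the subject of the contract file. (h) operates (the reportable unit count is 75, under the 92 limit), but is set aside by (i): (i) operates against (h): the baseline figure is 790, less than the 797 limit. (j) applies (the record's age is 23 years, meeting the 23 years threshold), but is itself disapplied by (k): (k) is engaged — assessed value is $235,500, below the $247,000 limit. So (a) applies.
Exception (b): a written security-exemption finding has been issued; the contract file names a confidential informant — every condition holds. Turning to paragraph (l): (l) operates against (b): a current Annual Clearance is held. So (b) is unavailable.
Exception (c) requires that the agency holds a current Annual Waiver from the Novara Office; but there is no Annual Waiver in force, so (c) is unavailable.
Exception (d) fails — the contract file has been formally adopted.
Exception (e) fails — the contract file was produced internally.

No — exception (a) applies; the Novara Planning Office is not required to disclose the contract file.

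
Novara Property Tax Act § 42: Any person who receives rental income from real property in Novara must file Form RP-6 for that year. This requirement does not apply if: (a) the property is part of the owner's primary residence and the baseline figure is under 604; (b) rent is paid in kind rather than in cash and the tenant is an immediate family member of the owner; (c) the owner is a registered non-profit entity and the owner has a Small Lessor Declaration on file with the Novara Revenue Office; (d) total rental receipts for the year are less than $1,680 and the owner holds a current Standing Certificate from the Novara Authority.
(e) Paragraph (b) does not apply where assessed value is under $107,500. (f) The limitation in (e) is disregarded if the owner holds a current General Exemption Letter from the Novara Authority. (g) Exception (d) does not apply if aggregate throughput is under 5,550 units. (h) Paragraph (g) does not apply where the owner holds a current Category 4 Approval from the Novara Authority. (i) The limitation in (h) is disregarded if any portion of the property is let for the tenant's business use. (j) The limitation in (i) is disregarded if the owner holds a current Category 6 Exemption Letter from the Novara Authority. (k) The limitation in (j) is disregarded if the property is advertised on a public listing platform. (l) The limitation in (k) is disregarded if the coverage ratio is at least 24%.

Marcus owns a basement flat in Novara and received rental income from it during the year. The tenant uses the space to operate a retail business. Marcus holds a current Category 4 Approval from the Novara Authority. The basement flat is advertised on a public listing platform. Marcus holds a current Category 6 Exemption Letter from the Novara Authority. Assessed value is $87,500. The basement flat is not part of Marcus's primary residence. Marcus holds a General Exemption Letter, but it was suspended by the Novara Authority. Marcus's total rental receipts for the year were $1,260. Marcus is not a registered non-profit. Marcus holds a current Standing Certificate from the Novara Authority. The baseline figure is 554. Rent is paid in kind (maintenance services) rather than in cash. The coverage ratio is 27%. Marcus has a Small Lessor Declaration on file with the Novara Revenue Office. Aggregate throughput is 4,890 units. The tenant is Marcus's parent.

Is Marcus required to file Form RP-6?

Exception (a) fails — the basement flat is not part of the primary residence.
Exception (b): rent is paid in kind; the tenant is an immediate family member — every condition holds. Turning to paragraphs (e)–(f): (e) operates against (b): assessed value is $87,500, under the $107,500 limit. (f) is not engaged (no current General Exemption Letter is held), so (e) stands. (b) is therefore removed.
Exception (c) does not apply: Marcus is not a registered non-profit.
Exception (d)'s conditions are all satisfied: total rental receipts for the year are $1,260, less than the $1,680 limit; a current Standing Certificate is held. As to paragraphs (g)–(l): (g) operates (aggregate throughput is 4,890 units, under the 5,550 units limit), but is itself disapplied by (h): (h) operates — a current Category 4 Approval is held. (i) would limit (h) — the space is let for business use — but (j) sets (i) aside: (j) operates against (i): a current Category 6 Exemption Letter is held. (k) is engaged (the property is publicly advertised), but is displaced by (l): (l) operates against (k): the coverage ratio is 27%, meeting the 24% threshold. So (d) applies.

No — exception (d) applies; Marcus is not required to file Form RP-6.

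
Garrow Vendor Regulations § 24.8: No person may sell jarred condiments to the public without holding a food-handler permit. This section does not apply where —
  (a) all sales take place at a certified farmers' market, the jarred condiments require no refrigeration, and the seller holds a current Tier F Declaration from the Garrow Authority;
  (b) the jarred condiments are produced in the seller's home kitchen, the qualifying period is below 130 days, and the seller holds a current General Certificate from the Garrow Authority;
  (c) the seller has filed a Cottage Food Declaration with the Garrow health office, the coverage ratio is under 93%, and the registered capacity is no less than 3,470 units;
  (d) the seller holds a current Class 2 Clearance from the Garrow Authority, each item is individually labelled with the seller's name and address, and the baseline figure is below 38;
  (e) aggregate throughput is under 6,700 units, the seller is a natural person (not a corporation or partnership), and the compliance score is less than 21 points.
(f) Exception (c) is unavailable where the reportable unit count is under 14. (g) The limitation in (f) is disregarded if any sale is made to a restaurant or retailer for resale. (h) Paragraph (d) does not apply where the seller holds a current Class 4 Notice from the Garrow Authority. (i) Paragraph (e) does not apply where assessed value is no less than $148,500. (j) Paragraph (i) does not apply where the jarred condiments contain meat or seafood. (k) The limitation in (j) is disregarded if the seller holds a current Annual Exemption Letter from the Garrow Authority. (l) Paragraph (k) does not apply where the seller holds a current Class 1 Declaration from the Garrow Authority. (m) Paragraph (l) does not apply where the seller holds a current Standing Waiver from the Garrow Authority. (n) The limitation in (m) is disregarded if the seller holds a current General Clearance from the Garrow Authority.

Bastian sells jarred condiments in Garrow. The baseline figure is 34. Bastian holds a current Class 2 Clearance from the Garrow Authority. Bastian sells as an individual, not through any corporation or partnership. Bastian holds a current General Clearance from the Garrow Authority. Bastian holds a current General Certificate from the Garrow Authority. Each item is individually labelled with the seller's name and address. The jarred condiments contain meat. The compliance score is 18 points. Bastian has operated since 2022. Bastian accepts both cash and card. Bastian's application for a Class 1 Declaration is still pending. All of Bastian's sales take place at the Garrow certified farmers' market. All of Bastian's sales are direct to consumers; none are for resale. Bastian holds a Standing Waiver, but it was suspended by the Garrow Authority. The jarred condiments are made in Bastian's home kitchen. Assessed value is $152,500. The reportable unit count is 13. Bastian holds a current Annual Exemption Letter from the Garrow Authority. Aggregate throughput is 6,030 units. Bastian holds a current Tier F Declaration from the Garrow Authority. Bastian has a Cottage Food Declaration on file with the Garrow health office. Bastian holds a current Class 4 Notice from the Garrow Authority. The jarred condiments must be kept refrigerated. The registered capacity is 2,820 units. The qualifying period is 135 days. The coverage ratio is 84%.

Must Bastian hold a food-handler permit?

Yes — Bastian must hold a food-handler permit.

Exception (a) does not apply: the jarred condiments require refrigeration.
Exception (b) does not apply: the qualifying period is 135 days, not below 130 days.
Exception (c) requires that the registered capacity is no less than 3,470 units; but the registered capacity is 2,820 units, short of 3,470 units, so (c) is unavailable.
Exception (d) is satisfied on its face — a current Class 2 Clearance is held; items are individually labelled; the baseline figure is 34, below the 38 limit. Turning to paragraph (h): (h) operates against (d): a current Class 4 Notice is held. (d) is therefore removed.
Exception (e) is satisfied on its face — aggregate throughput is 6,030 units, under the 6,700 units limit; the seller is a natural person; the compliance score is 18 points, less than the 21 points limit. But applying paragraphs (i)–(n): (i) operates against (e): assessed value is $152,500, meeting the $148,500 threshold. (j) would limit (i) — the jarred condiments contain meat — but (k) sets (j) aside: (k) operates against (j): a current Annual Exemption Letter is held. (l), which would lift (k), does not operate here — no current Class 1 Declaration is held. So (e) is unavailable.
No exception displaces § 24.8.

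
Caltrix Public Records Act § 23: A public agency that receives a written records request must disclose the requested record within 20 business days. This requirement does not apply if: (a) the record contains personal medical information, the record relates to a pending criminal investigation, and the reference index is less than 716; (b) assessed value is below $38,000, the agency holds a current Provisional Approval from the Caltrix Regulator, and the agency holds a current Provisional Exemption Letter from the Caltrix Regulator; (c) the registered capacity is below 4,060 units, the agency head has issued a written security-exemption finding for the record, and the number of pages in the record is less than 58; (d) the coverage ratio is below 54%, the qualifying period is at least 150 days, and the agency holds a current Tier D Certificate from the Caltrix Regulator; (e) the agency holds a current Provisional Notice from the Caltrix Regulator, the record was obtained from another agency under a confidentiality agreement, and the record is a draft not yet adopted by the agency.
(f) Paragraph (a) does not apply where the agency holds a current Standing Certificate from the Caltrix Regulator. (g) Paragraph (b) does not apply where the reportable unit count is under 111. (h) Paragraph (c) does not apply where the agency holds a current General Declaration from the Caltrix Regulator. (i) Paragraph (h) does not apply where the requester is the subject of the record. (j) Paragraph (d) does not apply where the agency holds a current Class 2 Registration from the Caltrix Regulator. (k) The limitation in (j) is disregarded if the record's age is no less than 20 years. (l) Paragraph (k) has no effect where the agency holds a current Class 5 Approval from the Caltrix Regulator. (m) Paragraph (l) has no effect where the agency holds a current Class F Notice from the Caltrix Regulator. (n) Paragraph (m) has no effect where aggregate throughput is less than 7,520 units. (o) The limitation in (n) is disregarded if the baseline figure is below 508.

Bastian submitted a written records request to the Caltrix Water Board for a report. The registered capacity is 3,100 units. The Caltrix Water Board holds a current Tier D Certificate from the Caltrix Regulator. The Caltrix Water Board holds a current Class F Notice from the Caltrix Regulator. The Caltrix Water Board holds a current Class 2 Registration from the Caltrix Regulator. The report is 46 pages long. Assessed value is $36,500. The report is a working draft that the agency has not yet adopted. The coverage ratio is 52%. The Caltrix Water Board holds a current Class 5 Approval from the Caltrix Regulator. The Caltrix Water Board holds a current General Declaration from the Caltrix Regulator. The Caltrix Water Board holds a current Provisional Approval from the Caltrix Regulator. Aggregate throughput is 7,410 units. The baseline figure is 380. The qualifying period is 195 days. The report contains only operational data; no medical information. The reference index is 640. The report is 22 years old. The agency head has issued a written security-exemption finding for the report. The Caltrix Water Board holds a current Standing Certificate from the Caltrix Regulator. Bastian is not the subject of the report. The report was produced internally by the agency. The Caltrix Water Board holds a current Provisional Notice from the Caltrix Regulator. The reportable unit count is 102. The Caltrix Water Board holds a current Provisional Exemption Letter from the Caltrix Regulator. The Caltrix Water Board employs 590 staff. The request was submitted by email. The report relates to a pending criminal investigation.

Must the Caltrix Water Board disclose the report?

Exception (a) requires that the record contains personal medical information; but the report contains only operational data, so (a) is unavailable.
All of (b)'s requirements are met (assessed value is $36,500, below the $38,000 limit; a current Provisional Approval is held; a current Provisional Exemption Letter is held). However, paragraph (g) must be considered: (g) operates against (b): the reportable unit count is 102, under the 111 limit. So (b) is unavailable.
Exception (c): the registered capacity is 3,100 units, below the 4,060 units limit; a written security-exemption finding has been issued; the number of pages in the record is 46, less than the 58 limit — every condition holds. However, paragraphs (h)–(i) must be considered: (h) operates against (c): a current General Declaration is held. (i), which would lift (h), is not engaged — Bastian is not the subject of the report. Exception (c) does not apply.
All of (d)'s requirements are met (the coverage ratio is 52%, below the 54% limit; the qualifying period is 195 days, meeting the 150 days threshold; a current Tier D Certificate is held). Under paragraphs (j)–(o): (j) would limit (d) — a current Class 2 Registration is held — but (k) sets (j) aside: (k) operates against (j): the record's age is 22 years, meeting the 20 years threshold. (l) would limit (k) — a current Class 5 Approval is held — but (m) sets (l) aside: (m) is triggered — a current Class F Notice is held. (n) applies (aggregate throughput is 7,410 units, less than the 7,520 units limit), but is displaced by (o): (o) is triggered — the baseline figure is 380, below the 508 limit. So (d) applies.
Exception (e) fails — the report was produced internally.

No — exception (d) applies; the Caltrix Water Board is not required to disclose the report.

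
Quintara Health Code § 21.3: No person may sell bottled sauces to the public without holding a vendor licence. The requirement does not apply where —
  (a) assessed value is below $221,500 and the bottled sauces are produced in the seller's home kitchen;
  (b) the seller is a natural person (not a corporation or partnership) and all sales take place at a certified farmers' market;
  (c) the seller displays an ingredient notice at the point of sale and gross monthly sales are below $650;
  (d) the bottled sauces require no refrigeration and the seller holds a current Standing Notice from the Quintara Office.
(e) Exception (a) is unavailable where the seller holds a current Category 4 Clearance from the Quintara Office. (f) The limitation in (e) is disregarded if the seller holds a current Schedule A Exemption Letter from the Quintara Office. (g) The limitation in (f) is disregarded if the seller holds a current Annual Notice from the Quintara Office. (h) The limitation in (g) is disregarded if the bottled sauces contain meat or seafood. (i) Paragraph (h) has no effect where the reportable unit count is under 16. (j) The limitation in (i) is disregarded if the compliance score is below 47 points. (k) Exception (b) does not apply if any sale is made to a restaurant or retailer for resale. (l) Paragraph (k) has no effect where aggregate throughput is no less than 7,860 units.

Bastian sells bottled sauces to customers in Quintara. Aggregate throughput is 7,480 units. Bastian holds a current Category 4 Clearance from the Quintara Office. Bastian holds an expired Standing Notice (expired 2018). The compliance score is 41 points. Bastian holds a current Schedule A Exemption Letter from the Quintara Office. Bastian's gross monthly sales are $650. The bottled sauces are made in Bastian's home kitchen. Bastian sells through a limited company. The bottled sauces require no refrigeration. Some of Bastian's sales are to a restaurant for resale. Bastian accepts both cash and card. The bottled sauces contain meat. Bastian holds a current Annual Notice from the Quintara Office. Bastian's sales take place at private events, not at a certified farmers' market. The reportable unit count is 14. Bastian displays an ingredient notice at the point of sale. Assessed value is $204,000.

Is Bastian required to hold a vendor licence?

No — exception (a) applies; Bastian is not required to hold a vendor licence.

Exception (a) is satisfied on its face — assessed value is $204,000, below the $221,500 limit; the bottled sauces are home-kitchen produced. Under paragraphs (e)–(j): (e) is engaged (a current Category 4 Clearance is held), but is set aside by (f): (f) operates against (e): a current Schedule A Exemption Letter is held. (g) would limit (f) — a current Annual Notice is held — but (h) sets (g) aside: (h) operates against (g): the bottled sauces contain meat. (i) would limit (h) — the reportable unit count is 14, under the 16 limit — but (j) sets (i) aside: (j) operates against (i): the compliance score is 41 points, below the 47 points limit. (a) remains available.
Exception (b) fails — the seller operates through a limited company.
Exception (c) does not apply: gross monthly sales are $650, not below $650.
Exception (d) does not apply: no current Standing Notice is held.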